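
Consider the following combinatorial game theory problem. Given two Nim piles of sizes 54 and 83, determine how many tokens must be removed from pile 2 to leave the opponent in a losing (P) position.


Piles: 54 and 83
Current XOR: 54 XOR 83 = 101 (non-zero, so this is an N-position).
To make the XOR zero, we need to find a move that balances the piles.
For pile 2 (size 83): target = 83 XOR 101 = 54
We reduce pile 2 from 83 to 54.
Tokens removed: 83 - 54 = 29
Verification: 54 XOR 54 = 0

29


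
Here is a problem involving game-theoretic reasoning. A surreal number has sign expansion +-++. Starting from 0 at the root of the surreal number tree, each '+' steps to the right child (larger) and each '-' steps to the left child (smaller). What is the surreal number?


Sign expansion: +-++
Rule: track bounds (lo, hi), initially (-inf, +inf). On '+', the current value becomes lo and we move to the simplest number in (value, hi): value + 1 if hi = +inf, otherwise the midpoint (value + hi)/2. On '-', the current value becomes hi and we move to value - 1 if lo = -inf, otherwise the midpoint (lo + value)/2.
Start at 0.
Step 1: sign = +, move right. Bounds: (0, +inf). Value = 1
Step 2: sign = -, move left. Bounds: (0, 1). Value = 1/2
Step 3: sign = +, move right. Bounds: (1/2, 1). Value = 3/4
Step 4: sign = +, move right. Bounds: (3/4, 1). Value = 7/8
The surreal number with sign expansion +-++ is 7/8.

7/8


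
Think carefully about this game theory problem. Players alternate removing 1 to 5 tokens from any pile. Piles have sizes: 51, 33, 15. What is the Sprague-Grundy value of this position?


Subtraction set: {1, 2, 3, 4, 5}
For this subtraction set, G(n) = n mod 6 (period = max + 1 = 6).
Pile 1 (size 51): G(51) = 51 mod 6 = 3
Pile 2 (size 33): G(33) = 33 mod 6 = 3
Pile 3 (size 15): G(15) = 15 mod 6 = 3
Total Grundy value = XOR of all: 3 XOR 3 XOR 3 = 3

3


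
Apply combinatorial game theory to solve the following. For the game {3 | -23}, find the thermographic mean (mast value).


Game = {3 | -23}, a switch {a | b} with numbers a > b.
Its thermograph has left wall a - t and right wall b + t, which meet at t = (a - b)/2, where both equal (a + b)/2. So the mast (mean value) is at (a + b)/2.
Mean = (3 + (-23))/2 = -20/2 = -10

-10


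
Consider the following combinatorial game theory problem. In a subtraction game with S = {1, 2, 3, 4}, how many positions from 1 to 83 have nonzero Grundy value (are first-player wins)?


Subtraction set S = {1, 2, 3, 4}, so G(n) = n mod 5.
G(n) = 0 when n is a multiple of 5.
Multiples of 5 in [1, 83]: 16
N-positions (nonzero Grundy) = 83 - 16 = 67

67


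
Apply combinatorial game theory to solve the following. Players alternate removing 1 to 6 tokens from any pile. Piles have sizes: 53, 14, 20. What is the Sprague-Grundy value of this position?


Subtraction set: {1, 2, 3, 4, 5, 6}
For this subtraction set, G(n) = n mod 7 (period = max + 1 = 7).
Pile 1 (size 53): G(53) = 53 mod 7 = 4
Pile 2 (size 14): G(14) = 14 mod 7 = 0
Pile 3 (size 20): G(20) = 20 mod 7 = 6
Total Grundy value = XOR of all: 4 XOR 0 XOR 6 = 2

2


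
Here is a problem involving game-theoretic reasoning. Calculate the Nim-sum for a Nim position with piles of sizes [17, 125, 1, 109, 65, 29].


We need the XOR (exclusive or) of all pile sizes.
After XOR-ing pile 1 (size 17): 0 XOR 17 = 17
After XOR-ing pile 2 (size 125): 17 XOR 125 = 108
After XOR-ing pile 3 (size 1): 108 XOR 1 = 109
After XOR-ing pile 4 (size 109): 109 XOR 109 = 0
After XOR-ing pile 5 (size 65): 0 XOR 65 = 65
After XOR-ing pile 6 (size 29): 65 XOR 29 = 92
The Nim-value of this position is 92.

92


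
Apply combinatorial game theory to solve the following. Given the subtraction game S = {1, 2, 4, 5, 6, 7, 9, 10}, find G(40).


The subtraction set is S = {1, 2, 4, 5, 6, 7, 9, 10}.
G(k) = mex{ G(k - s) : s in S, s <= k }. We compute iteratively: G(0) = 0.
G(1) = mex({0}) = 1
G(2) = mex({0, 1}) = 2
G(3) = mex({1, 2}) = 0
G(4) = mex({0, 2}) = 1
G(5) = mex({0, 1}) = 2
G(6) = mex({0, 1, 2}) = 3
G(7) = mex({0, 1, 2, 3}) = 4
G(8) = mex({0, 1, 2, 3, 4}) = 5
G(9) = mex({0, 1, 2, 4, 5}) = 3
G(10) = mex({0, 1, 2, 3, 5}) = 4
G(11) = mex({1, 2, 3, 4}) = 0
G(12) = mex({0, 2, 3, 4, 5}) = 1
G(13) = mex({0, 1, 3, 4, 5}) = 2
G(14) = mex({1, 2, 3, 4, 5}) = 0
G(15) = mex({0, 2, 3, 4, 5}) = 1
G(16) = mex({0, 1, 3, 4}) = 2
G(17) = mex({0, 1, 2, 4, 5}) = 3
G(18) = mex({0, 1, 2, 3, 5}) = 4
G(19) = mex({0, 1, 2, 3, 4}) = 5
G(20) = mex({0, 1, 2, 4, 5}) = 3
Observe that G(11)..G(20) = 0, 1, 2, 0, 1, 2, 3, 4, 5, 3 repeats G(0)..G(9) = 0, 1, 2, 0, 1, 2, 3, 4, 5, 3.
For k >= max(S) = 10, G(k) is determined by the previous 10 values G(k-10)..G(k-1); a window of 10 consecutive values has recurred shifted by 11, so by induction G(k + 11) = G(k) for all k >= 0: the sequence is periodic from the start with period 11.
One period: G(0..10) = 0, 1, 2, 0, 1, 2, 3, 4, 5, 3, 4.
40 mod 11 = 7, so G(40) = G(7) = 4.

4


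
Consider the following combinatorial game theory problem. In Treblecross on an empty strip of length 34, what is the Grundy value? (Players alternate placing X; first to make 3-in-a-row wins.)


Treblecross: place X on empty cells; 3-in-a-row wins.
Playing within two cells of an existing X lets the opponent win at once, so sensible play treats the cells i-2..i+2 around each X as dead. The player left with no safe cell loses, so this is a normal-play take-away game on strips of safe cells.
Placing X at cell i (0-indexed) of a strip of k safe cells leaves independent strips of sizes max(0, i-2) and max(0, k-i-3). Hence G(k) = mex{ G(max(0,i-2)) XOR G(max(0,k-i-3)) : 0 <= i < k }, with G(0) = 0.
G(1): splits (0,0):0^0=0 -> mex({0}) = 1
G(2): splits (0,0):0^0=0 -> mex({0}) = 1
G(3): splits (0,0):0^0=0 -> mex({0}) = 1
G(4): splits (0,1):0^1=1 (0,0):0^0=0 -> mex({0, 1}) = 2
G(5): splits (0,2):0^1=1 (0,1):0^1=1 (0,0):0^0=0 -> mex({0, 1}) = 2
G(6) = mex({1}) = 0
G(7) = mex({0, 1, 2}) = 3
G(8) = mex({0, 1, 2}) = 3
G(9) = mex({0, 2}) = 1
G(10) = mex({0, 2, 3}) = 1
G(11) = mex({0, 3}) = 1
G(12) = mex({1, 3}) = 0
G(13) = mex({0, 1, 2, 3}) = 4
G(14) = mex({0, 1, 2}) = 3
G(15) = mex({0, 1, 2}) = 3
G(16) = mex({0, 1, 2, 4}) = 3
G(17) = mex({0, 1, 3, 4}) = 2
G(18) = mex({0, 1, 3, 4}) = 2
G(19) = mex({0, 1, 3, 5}) = 2
G(20) = mex({0, 1, 2, 3, 5}) = 4
G(21) = mex({0, 1, 2, 3, 5}) = 4
G(22) = mex({1, 2, 6}) = 0
G(23) = mex({0, 1, 2, 3, 4, 6}) = 5
G(24) = mex({0, 1, 2, 3, 4}) = 5
G(25) = mex({0, 1, 3, 4, 7}) = 2
G(26) = mex({0, 1, 3, 4, 5, 7}) = 2
G(27) = mex({0, 1, 3, 5}) = 2
G(28) = mex({0, 1, 2, 5}) = 3
G(29) = mex({0, 1, 2, 4, 5, 6}) = 3
G(30) = mex({1, 2, 4, 6}) = 0
G(31) = mex({0, 1, 2, 3, 4, 6}) = 5
G(32) = mex({1, 2, 3, 4, 7}) = 0
G(33) = mex({0, 3, 7}) = 1
G(34) = mex({0, 2, 3, 5, 7}) = 1
Therefore G(34) = 1.

1


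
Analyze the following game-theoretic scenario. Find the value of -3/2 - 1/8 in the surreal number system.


x = -3/2, y = 1/8
Converting to common denominator: 8
x = -12/8, y = 1/8
x - y = -3/2 - 1/8 = -13/8

-13/8


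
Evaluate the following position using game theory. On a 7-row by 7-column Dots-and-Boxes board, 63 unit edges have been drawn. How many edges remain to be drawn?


Grid: 7 x 7 boxes, i.e. 8 rows and 8 columns of dots.
Horizontal edges: (rows + 1) * cols = 8 * 7 = 56
Vertical edges: rows * (cols + 1) = 7 * 8 = 56
Total edges: 56 + 56 = 112
Edges drawn: 63
Remaining: 112 - 63 = 49

49


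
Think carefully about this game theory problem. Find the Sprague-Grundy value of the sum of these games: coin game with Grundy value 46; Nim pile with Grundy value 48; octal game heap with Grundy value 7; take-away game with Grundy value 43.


By the Sprague-Grundy theorem, the Grundy value of a sum of games is the XOR of individual Grundy values.
coin game: Grundy value = 46. Running XOR: 0 XOR 46 = 46
Nim pile: Grundy value = 48. Running XOR: 46 XOR 48 = 30
octal game heap: Grundy value = 7. Running XOR: 30 XOR 7 = 25
take-away game: Grundy value = 43. Running XOR: 25 XOR 43 = 50
The combined Grundy value is 50.

50


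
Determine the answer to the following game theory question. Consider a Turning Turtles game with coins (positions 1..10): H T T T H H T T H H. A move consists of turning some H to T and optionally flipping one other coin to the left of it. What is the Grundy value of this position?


Coins: H T T T H H T T H H
Key fact: a single head at position k behaves exactly like a Nim heap of size k (turning it to T and optionally flipping a coin at j < k corresponds to moving the heap from k to j, or to 0), and heads combine as a disjunctive sum (two heads at the same place would cancel, matching j XOR j = 0). So the Nim-value is the XOR of the 1-indexed positions of the heads.
Face-up positions (1-indexed): [1, 5, 6, 9, 10]
XOR 0 with 1: 0 XOR 1 = 1
XOR 1 with 5: 1 XOR 5 = 4
XOR 4 with 6: 4 XOR 6 = 2
XOR 2 with 9: 2 XOR 9 = 11
XOR 11 with 10: 11 XOR 10 = 1
Nim-value = 1

1


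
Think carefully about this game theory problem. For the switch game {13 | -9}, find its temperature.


The game is {13 | -9}, a switch {a | b} with numbers a > b.
Cooling {a | b} by t gives {a - t | b + t}, which stops being hot when a - t = b + t, i.e. at t = (a - b)/2. So the temperature of a switch is (a - b)/2.
Temperature = (Left option - Right option) / 2
= (13 - (-9)) / 2
= 22 / 2
= 11

11


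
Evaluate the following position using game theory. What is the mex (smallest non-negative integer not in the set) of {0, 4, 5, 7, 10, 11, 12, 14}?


Set = {0, 4, 5, 7, 10, 11, 12, 14}
0 is in the set.
1 is NOT in the set. This is the mex.
mex = 1

1


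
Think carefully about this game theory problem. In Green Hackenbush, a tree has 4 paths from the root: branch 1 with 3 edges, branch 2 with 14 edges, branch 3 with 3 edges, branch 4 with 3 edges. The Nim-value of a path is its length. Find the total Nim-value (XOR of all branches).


The tree has 4 branches from the ground vertex.
In Green Hackenbush, the Nim-value of a simple path of length k is k.
Branch 1: length 3, Nim-value = 3
Branch 2: length 14, Nim-value = 14
Branch 3: length 3, Nim-value = 3
Branch 4: length 3, Nim-value = 3
Total Nim-value = XOR of all branch values:
0 XOR 3 = 3
3 XOR 14 = 13
13 XOR 3 = 14
14 XOR 3 = 13
Nim-value of the tree = 13

13


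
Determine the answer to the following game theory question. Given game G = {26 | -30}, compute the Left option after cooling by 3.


Original game: {26 | -30} (a switch {a | b} with a > b).
Cooling by t (for t below the temperature (a - b)/2 = 28) taxes each move by t: {a | b} cooled by t is {a - t | b + t}.
Cooling amount: t = 3
Cooled Left option: 26 - 3 = 23
Cooled Right option: -30 + 3 = -27
Cooled game: {23 | -27}
Left option = 23

23


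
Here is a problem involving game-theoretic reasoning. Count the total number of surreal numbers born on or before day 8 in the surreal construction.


Day 0: {|} = 0 is born. Count = 1.
Day n: the number of surreal numbers born by day n is 2^(n+1) - 1.
By day 0: 2^1 - 1 = 1
By day 1: 2^2 - 1 = 3
By day 2: 2^3 - 1 = 7
By day 3: 2^4 - 1 = 15
By day 4: 2^5 - 1 = 31
By day 5: 2^6 - 1 = 63
By day 6: 2^7 - 1 = 127
By day 7: 2^8 - 1 = 255
By day 8: 2^9 - 1 = 511
By day 8: 511 surreal numbers.

511


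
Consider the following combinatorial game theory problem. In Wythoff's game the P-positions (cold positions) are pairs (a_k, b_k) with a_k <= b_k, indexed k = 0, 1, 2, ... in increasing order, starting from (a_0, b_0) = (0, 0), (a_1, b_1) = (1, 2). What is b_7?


By Wythoff's theorem, a_k = floor(k * phi) and b_k = floor(k * phi^2) = a_k + k, where phi = (1 + sqrt(5))/2 is the golden ratio.
phi = (1 + sqrt(5))/2 = 1.618034
phi^2 = phi + 1 = 2.618034
k = 7
k * phi^2 = 7 * 2.618034 = 18.326238
b_7 = floor(k * phi^2) = 18 (check: a_7 + k = 11 + 7 = 18)

18


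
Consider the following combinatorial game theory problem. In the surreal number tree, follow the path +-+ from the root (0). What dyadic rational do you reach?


Sign expansion: +-+
Rule: track bounds (lo, hi), initially (-inf, +inf). On '+', the current value becomes lo and we move to the simplest number in (value, hi): value + 1 if hi = +inf, otherwise the midpoint (value + hi)/2. On '-', the current value becomes hi and we move to value - 1 if lo = -inf, otherwise the midpoint (lo + value)/2.
Start at 0.
Step 1: sign = +, move right. Bounds: (0, +inf). Value = 1
Step 2: sign = -, move left. Bounds: (0, 1). Value = 1/2
Step 3: sign = +, move right. Bounds: (1/2, 1). Value = 3/4
The surreal number with sign expansion +-+ is 3/4.

3/4


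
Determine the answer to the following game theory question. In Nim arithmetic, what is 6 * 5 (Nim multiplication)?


Nim multiplication is bilinear over XOR: (u XOR v) * w = (u*w) XOR (v*w).
So we split each operand into its bit components and XOR the pairwise Nim products.
6 = 2 + 4 (as XOR of powers of 2).
5 = 1 + 4 (as XOR of powers of 2).
Using the standard Nim-product table on single bits:
  2*2 = 3,   2*4 = 8,   2*8 = 12,
  4*4 = 6,   4*8 = 11,  8*8 = 13,
and  1*x = x (identity), k*l = l*k (commutative).
Pairwise Nim products:
  2 * 1 = 2
  2 * 4 = 8
  4 * 1 = 4
  4 * 4 = 6
XOR them: 2 XOR 8 XOR 4 XOR 6 = 8.
Result: 6 * 5 = 8 (in Nim).

8


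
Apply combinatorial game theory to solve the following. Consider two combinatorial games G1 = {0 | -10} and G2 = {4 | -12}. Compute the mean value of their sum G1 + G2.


G1 = {0 | -10}, G2 = {4 | -12}
Each is a switch {a | b} with numbers a > b; its mean value is (a + b)/2, and mean value is additive over game sums: m(G1 + G2) = m(G1) + m(G2).
Mean of G1 = (0 + (-10))/2 = -10/2 = -5
Mean of G2 = (4 + (-12))/2 = -8/2 = -4
Mean of G1 + G2 = -5 + -4 = -9

-9


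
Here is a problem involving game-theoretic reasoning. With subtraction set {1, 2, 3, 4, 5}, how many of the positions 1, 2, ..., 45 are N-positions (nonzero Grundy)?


Subtraction set S = {1, 2, 3, 4, 5}, so G(n) = n mod 6.
G(n) = 0 when n is a multiple of 6.
Multiples of 6 in [1, 45]: 7
N-positions (nonzero Grundy) = 45 - 7 = 38

38


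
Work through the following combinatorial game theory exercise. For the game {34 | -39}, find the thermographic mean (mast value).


Game = {34 | -39}, a switch {a | b} with numbers a > b.
Its thermograph has left wall a - t and right wall b + t, which meet at t = (a - b)/2, where both equal (a + b)/2. So the mast (mean value) is at (a + b)/2.
Mean = (34 + (-39))/2 = -5/2 = -5/2

-5/2


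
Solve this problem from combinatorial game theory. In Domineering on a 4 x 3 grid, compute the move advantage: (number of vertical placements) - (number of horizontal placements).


Board is 4 x 3 (rows x cols).
Left (vertical) placements: (rows-1) * cols = 3 * 3 = 9
Right (horizontal) placements: rows * (cols-1) = 4 * 2 = 8
Advantage = Left - Right = 9 - 8 = 1

1


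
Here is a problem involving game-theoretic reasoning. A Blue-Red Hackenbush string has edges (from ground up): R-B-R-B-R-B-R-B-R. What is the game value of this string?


Edges (from ground): R-B-R-B-R-B-R-B-R
By Berlekamp's sign-expansion rule, a Blue-Red Hackenbush stalk has the value of the surreal number whose sign sequence is the edge sequence with B -> + and R -> -.
Sign sequence: -+-+-+-+-
Trace the sign expansion in the surreal number tree, starting from 0:
Edge 1: R (sign -) -> bounds (-inf, 0), value = -1
Edge 2: B (sign +) -> bounds (-1, 0), value = -1/2
Edge 3: R (sign -) -> bounds (-1, -1/2), value = -3/4
Edge 4: B (sign +) -> bounds (-3/4, -1/2), value = -5/8
Edge 5: R (sign -) -> bounds (-3/4, -5/8), value = -11/16
Edge 6: B (sign +) -> bounds (-11/16, -5/8), value = -21/32
Edge 7: R (sign -) -> bounds (-11/16, -21/32), value = -43/64
Edge 8: B (sign +) -> bounds (-43/64, -21/32), value = -85/128
Edge 9: R (sign -) -> bounds (-43/64, -85/128), value = -171/256
Game value = -171/256

-171/256


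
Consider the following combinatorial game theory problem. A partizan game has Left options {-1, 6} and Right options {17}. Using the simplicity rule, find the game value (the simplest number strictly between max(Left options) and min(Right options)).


Left options: {-1, 6}, max = 6
Right options: {17}, min = 17
All options are numbers and max(Left) < min(Right), so by the simplicity theorem the value is the simplest (earliest-born) number strictly between 6 and 17.
Integers 7 through 16 all lie strictly between 6 and 17.
Among integers, the simplest (lowest birthday = smallest |n|; 0 is born on day 0, +-n on day n) is 7.
No non-integer in the interval can be simpler: if x is a non-integer in the interval, then floor(x) or ceil(x) also lies in the interval (the interval contains an integer), and both are proper prefixes of x's sign expansion, i.e. born earlier. So the game value is 7.
Game value = 7

7


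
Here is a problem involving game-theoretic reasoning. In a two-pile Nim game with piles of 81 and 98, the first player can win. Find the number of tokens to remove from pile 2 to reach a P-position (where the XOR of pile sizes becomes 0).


Piles: 81 and 98
Current XOR: 81 XOR 98 = 51 (non-zero, so this is an N-position).
To make the XOR zero, we need to find a move that balances the piles.
For pile 2 (size 98): target = 98 XOR 51 = 81
We reduce pile 2 from 98 to 81.
Tokens removed: 98 - 81 = 17
Verification: 81 XOR 81 = 0

17


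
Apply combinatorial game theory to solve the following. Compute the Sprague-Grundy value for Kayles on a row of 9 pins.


Kayles: a move removes 1 or 2 adjacent pins from a contiguous row.
Removing pins from a row of k leaves two independent rows (a, b) with a + b = k - 1 (one pin) or a + b = k - 2 (two pins); an end removal gives a = 0.
By Sprague-Grundy, G(k) = mex{ G(a) XOR G(b) } over all these splits. G(0) = 0.
G(1): splits (0,0):0^0=0 -> mex({0}) = 1
G(2): splits (0,1):0^1=1 (0,0):0^0=0 -> mex({0, 1}) = 2
G(3): splits (0,2):0^2=2 (1,1):1^1=0 (0,1):0^1=1 -> mex({0, 1, 2}) = 3
G(4): splits (0,3):0^3=3 (1,2):1^2=3 (0,2):0^2=2 (1,1):1^1=0 -> mex({0, 2, 3}) = 1
G(5): splits (0,4):0^1=1 (1,3):1^3=2 (2,2):2^2=0 (0,3):0^3=3 (1,2):1^2=3 -> mex({0, 1, 2, 3}) = 4
G(6) = mex({0, 1, 2, 4}) = 3
G(7) = mex({0, 1, 3, 4, 5}) = 2
G(8) = mex({0, 2, 3, 5, 6}) = 1
G(9) = mex({0, 1, 2, 3, 6, 7}) = 4
Therefore G(9) = 4.

4


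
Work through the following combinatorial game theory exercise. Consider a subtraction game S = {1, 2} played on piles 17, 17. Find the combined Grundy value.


Subtraction set: {1, 2}
For this subtraction set, G(n) = n mod 3 (period = max + 1 = 3).
Pile 1 (size 17): G(17) = 17 mod 3 = 2
Pile 2 (size 17): G(17) = 17 mod 3 = 2
Total Grundy value = XOR of all: 2 XOR 2 = 0

0


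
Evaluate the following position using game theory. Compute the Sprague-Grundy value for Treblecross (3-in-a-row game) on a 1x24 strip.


Treblecross: place X on empty cells; 3-in-a-row wins.
Playing within two cells of an existing X lets the opponent win at once, so sensible play treats the cells i-2..i+2 around each X as dead. The player left with no safe cell loses, so this is a normal-play take-away game on strips of safe cells.
Placing X at cell i (0-indexed) of a strip of k safe cells leaves independent strips of sizes max(0, i-2) and max(0, k-i-3). Hence G(k) = mex{ G(max(0,i-2)) XOR G(max(0,k-i-3)) : 0 <= i < k }, with G(0) = 0.
G(1): splits (0,0):0^0=0 -> mex({0}) = 1
G(2): splits (0,0):0^0=0 -> mex({0}) = 1
G(3): splits (0,0):0^0=0 -> mex({0}) = 1
G(4): splits (0,1):0^1=1 (0,0):0^0=0 -> mex({0, 1}) = 2
G(5): splits (0,2):0^1=1 (0,1):0^1=1 (0,0):0^0=0 -> mex({0, 1}) = 2
G(6) = mex({1}) = 0
G(7) = mex({0, 1, 2}) = 3
G(8) = mex({0, 1, 2}) = 3
G(9) = mex({0, 2}) = 1
G(10) = mex({0, 2, 3}) = 1
G(11) = mex({0, 3}) = 1
G(12) = mex({1, 3}) = 0
G(13) = mex({0, 1, 2, 3}) = 4
G(14) = mex({0, 1, 2}) = 3
G(15) = mex({0, 1, 2}) = 3
G(16) = mex({0, 1, 2, 4}) = 3
G(17) = mex({0, 1, 3, 4}) = 2
G(18) = mex({0, 1, 3, 4}) = 2
G(19) = mex({0, 1, 3, 5}) = 2
G(20) = mex({0, 1, 2, 3, 5}) = 4
G(21) = mex({0, 1, 2, 3, 5}) = 4
G(22) = mex({1, 2, 6}) = 0
G(23) = mex({0, 1, 2, 3, 4, 6}) = 5
G(24) = mex({0, 1, 2, 3, 4}) = 5
Therefore G(24) = 5.

5


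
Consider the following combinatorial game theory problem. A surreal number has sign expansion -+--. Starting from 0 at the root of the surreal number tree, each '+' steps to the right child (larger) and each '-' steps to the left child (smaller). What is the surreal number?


Sign expansion: -+--
Rule: track bounds (lo, hi), initially (-inf, +inf). On '+', the current value becomes lo and we move to the simplest number in (value, hi): value + 1 if hi = +inf, otherwise the midpoint (value + hi)/2. On '-', the current value becomes hi and we move to value - 1 if lo = -inf, otherwise the midpoint (lo + value)/2.
Start at 0.
Step 1: sign = -, move left. Bounds: (-inf, 0). Value = -1
Step 2: sign = +, move right. Bounds: (-1, 0). Value = -1/2
Step 3: sign = -, move left. Bounds: (-1, -1/2). Value = -3/4
Step 4: sign = -, move left. Bounds: (-1, -3/4). Value = -7/8
The surreal number with sign expansion -+-- is -7/8.

-7/8


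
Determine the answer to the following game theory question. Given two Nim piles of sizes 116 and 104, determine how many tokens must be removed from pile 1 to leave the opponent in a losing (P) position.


Piles: 116 and 104
Current XOR: 116 XOR 104 = 28 (non-zero, so this is an N-position).
To make the XOR zero, we need to find a move that balances the piles.
For pile 1 (size 116): target = 116 XOR 28 = 104
We reduce pile 1 from 116 to 104.
Tokens removed: 116 - 104 = 12
Verification: 104 XOR 104 = 0

12


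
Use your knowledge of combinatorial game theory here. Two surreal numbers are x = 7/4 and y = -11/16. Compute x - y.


x = 7/4, y = -11/16
Converting to common denominator: 16
x = 28/16, y = -11/16
x - y = 7/4 - -11/16 = 39/16

39/16


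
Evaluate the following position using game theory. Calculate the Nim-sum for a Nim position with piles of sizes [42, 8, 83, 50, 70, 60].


We need the XOR (exclusive or) of all pile sizes.
After XOR-ing pile 1 (size 42): 0 XOR 42 = 42
After XOR-ing pile 2 (size 8): 42 XOR 8 = 34
After XOR-ing pile 3 (size 83): 34 XOR 83 = 113
After XOR-ing pile 4 (size 50): 113 XOR 50 = 67
After XOR-ing pile 5 (size 70): 67 XOR 70 = 5
After XOR-ing pile 6 (size 60): 5 XOR 60 = 57
The Nim-value of this position is 57.

57


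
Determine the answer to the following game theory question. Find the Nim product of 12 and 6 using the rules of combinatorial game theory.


Nim multiplication is bilinear over XOR: (u XOR v) * w = (u*w) XOR (v*w).
So we split each operand into its bit components and XOR the pairwise Nim products.
12 = 4 + 8 (as XOR of powers of 2).
6 = 2 + 4 (as XOR of powers of 2).
Using the standard Nim-product table on single bits:
  2*2 = 3,   2*4 = 8,   2*8 = 12,
  4*4 = 6,   4*8 = 11,  8*8 = 13,
and  1*x = x (identity), k*l = l*k (commutative).
Pairwise Nim products:
  4 * 2 = 8
  4 * 4 = 6
  8 * 2 = 12
  8 * 4 = 11
XOR them: 8 XOR 6 XOR 12 XOR 11 = 9.
Result: 12 * 6 = 9 (in Nim).

9


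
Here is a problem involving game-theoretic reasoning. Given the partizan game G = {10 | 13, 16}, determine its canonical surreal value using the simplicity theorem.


Left options: {10}, max = 10
Right options: {13, 16}, min = 13
All options are numbers and max(Left) < min(Right), so by the simplicity theorem the value is the simplest (earliest-born) number strictly between 10 and 13.
Integers 11 through 12 all lie strictly between 10 and 13.
Among integers, the simplest (lowest birthday = smallest |n|; 0 is born on day 0, +-n on day n) is 11.
No non-integer in the interval can be simpler: if x is a non-integer in the interval, then floor(x) or ceil(x) also lies in the interval (the interval contains an integer), and both are proper prefixes of x's sign expansion, i.e. born earlier. So the game value is 11.
Game value = 11

11


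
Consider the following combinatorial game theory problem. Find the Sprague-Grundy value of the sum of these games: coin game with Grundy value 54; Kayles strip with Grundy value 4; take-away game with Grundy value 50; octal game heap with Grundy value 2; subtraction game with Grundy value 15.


By the Sprague-Grundy theorem, the Grundy value of a sum of games is the XOR of individual Grundy values.
coin game: Grundy value = 54. Running XOR: 0 XOR 54 = 54
Kayles strip: Grundy value = 4. Running XOR: 54 XOR 4 = 50
take-away game: Grundy value = 50. Running XOR: 50 XOR 50 = 0
octal game heap: Grundy value = 2. Running XOR: 0 XOR 2 = 2
subtraction game: Grundy value = 15. Running XOR: 2 XOR 15 = 13
The combined Grundy value is 13.

13


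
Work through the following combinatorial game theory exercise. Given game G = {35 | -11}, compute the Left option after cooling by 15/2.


Original game: {35 | -11} (a switch {a | b} with a > b).
Cooling by t (for t below the temperature (a - b)/2 = 23) taxes each move by t: {a | b} cooled by t is {a - t | b + t}.
Cooling amount: t = 15/2
Cooled Left option: 35 - 15/2 = 55/2
Cooled Right option: -11 + 15/2 = -7/2
Cooled game: {55/2 | -7/2}
Left option = 55/2

55/2


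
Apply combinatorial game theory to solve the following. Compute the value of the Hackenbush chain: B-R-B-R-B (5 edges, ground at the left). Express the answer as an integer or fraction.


Edges (from ground): B-R-B-R-B
By Berlekamp's sign-expansion rule, a Blue-Red Hackenbush stalk has the value of the surreal number whose sign sequence is the edge sequence with B -> + and R -> -.
Sign sequence: +-+-+
Trace the sign expansion in the surreal number tree, starting from 0:
Edge 1: B (sign +) -> bounds (0, +inf), value = 1
Edge 2: R (sign -) -> bounds (0, 1), value = 1/2
Edge 3: B (sign +) -> bounds (1/2, 1), value = 3/4
Edge 4: R (sign -) -> bounds (1/2, 3/4), value = 5/8
Edge 5: B (sign +) -> bounds (5/8, 3/4), value = 11/16
Game value = 11/16

11/16


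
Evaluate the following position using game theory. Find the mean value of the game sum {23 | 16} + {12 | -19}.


G1 = {23 | 16}, G2 = {12 | -19}
Each is a switch {a | b} with numbers a > b; its mean value is (a + b)/2, and mean value is additive over game sums: m(G1 + G2) = m(G1) + m(G2).
Mean of G1 = (23 + (16))/2 = 39/2 = 39/2
Mean of G2 = (12 + (-19))/2 = -7/2 = -7/2
Mean of G1 + G2 = 39/2 + -7/2 = 16

16


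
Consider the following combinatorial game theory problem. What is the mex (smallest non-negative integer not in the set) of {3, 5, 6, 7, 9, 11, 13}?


Set = {3, 5, 6, 7, 9, 11, 13}
0 is NOT in the set. This is the mex.
mex = 0

0


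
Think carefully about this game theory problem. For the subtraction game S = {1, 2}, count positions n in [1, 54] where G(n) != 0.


Subtraction set S = {1, 2}, so G(n) = n mod 3.
G(n) = 0 when n is a multiple of 3.
Multiples of 3 in [1, 54]: 18
N-positions (nonzero Grundy) = 54 - 18 = 36

36


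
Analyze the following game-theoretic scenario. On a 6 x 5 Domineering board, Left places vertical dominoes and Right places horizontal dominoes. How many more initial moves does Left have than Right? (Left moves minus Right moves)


Board is 6 x 5 (rows x cols).
Left (vertical) placements: (rows-1) * cols = 5 * 5 = 25
Right (horizontal) placements: rows * (cols-1) = 6 * 4 = 24
Advantage = Left - Right = 25 - 24 = 1

1


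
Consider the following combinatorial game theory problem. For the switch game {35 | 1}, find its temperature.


The game is {35 | 1}, a switch {a | b} with numbers a > b.
Cooling {a | b} by t gives {a - t | b + t}, which stops being hot when a - t = b + t, i.e. at t = (a - b)/2. So the temperature of a switch is (a - b)/2.
Temperature = (Left option - Right option) / 2
= (35 - (1)) / 2
= 34 / 2
= 17

17


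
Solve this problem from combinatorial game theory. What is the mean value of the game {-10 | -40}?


Game = {-10 | -40}, a switch {a | b} with numbers a > b.
Its thermograph has left wall a - t and right wall b + t, which meet at t = (a - b)/2, where both equal (a + b)/2. So the mast (mean value) is at (a + b)/2.
Mean = (-10 + (-40))/2 = -50/2 = -25

-25


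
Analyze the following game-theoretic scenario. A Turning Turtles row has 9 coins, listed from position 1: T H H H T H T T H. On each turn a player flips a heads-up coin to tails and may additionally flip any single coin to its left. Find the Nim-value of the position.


Coins: T H H H T H T T H
Key fact: a single head at position k behaves exactly like a Nim heap of size k (turning it to T and optionally flipping a coin at j < k corresponds to moving the heap from k to j, or to 0), and heads combine as a disjunctive sum (two heads at the same place would cancel, matching j XOR j = 0). So the Nim-value is the XOR of the 1-indexed positions of the heads.
Face-up positions (1-indexed): [2, 3, 4, 6, 9]
XOR 0 with 2: 0 XOR 2 = 2
XOR 2 with 3: 2 XOR 3 = 1
XOR 1 with 4: 1 XOR 4 = 5
XOR 5 with 6: 5 XOR 6 = 3
XOR 3 with 9: 3 XOR 9 = 10
Nim-value = 10

10


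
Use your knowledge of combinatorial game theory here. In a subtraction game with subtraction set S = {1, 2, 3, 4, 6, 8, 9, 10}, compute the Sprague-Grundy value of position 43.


The subtraction set is S = {1, 2, 3, 4, 6, 8, 9, 10}.
G(k) = mex{ G(k - s) : s in S, s <= k }. We compute iteratively: G(0) = 0.
G(1) = mex({0}) = 1
G(2) = mex({0, 1}) = 2
G(3) = mex({0, 1, 2}) = 3
G(4) = mex({0, 1, 2, 3}) = 4
G(5) = mex({1, 2, 3, 4}) = 0
G(6) = mex({0, 2, 3, 4}) = 1
G(7) = mex({0, 1, 3, 4}) = 2
G(8) = mex({0, 1, 2, 4}) = 3
G(9) = mex({0, 1, 2, 3}) = 4
G(10) = mex({0, 1, 2, 3, 4}) = 5
G(11) = mex({0, 1, 2, 3, 4, 5}) = 6
G(12) = mex({1, 2, 3, 4, 5, 6}) = 0
G(13) = mex({0, 2, 3, 4, 5, 6}) = 1
G(14) = mex({0, 1, 3, 4, 5, 6}) = 2
G(15) = mex({0, 1, 2, 4, 6}) = 3
G(16) = mex({0, 1, 2, 3, 5}) = 4
G(17) = mex({1, 2, 3, 4, 6}) = 0
G(18) = mex({0, 2, 3, 4, 5}) = 1
G(19) = mex({0, 1, 3, 4, 5, 6}) = 2
G(20) = mex({0, 1, 2, 4, 5, 6}) = 3
G(21) = mex({0, 1, 2, 3, 6}) = 4
Observe that G(12)..G(21) = 0, 1, 2, 3, 4, 0, 1, 2, 3, 4 repeats G(0)..G(9) = 0, 1, 2, 3, 4, 0, 1, 2, 3, 4.
For k >= max(S) = 10, G(k) is determined by the previous 10 values G(k-10)..G(k-1); a window of 10 consecutive values has recurred shifted by 12, so by induction G(k + 12) = G(k) for all k >= 0: the sequence is periodic from the start with period 12.
One period: G(0..11) = 0, 1, 2, 3, 4, 0, 1, 2, 3, 4, 5, 6.
43 mod 12 = 7, so G(43) = G(7) = 2.

2


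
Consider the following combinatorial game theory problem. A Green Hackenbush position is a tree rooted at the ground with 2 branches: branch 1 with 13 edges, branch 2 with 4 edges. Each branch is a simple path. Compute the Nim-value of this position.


The tree has 2 branches from the ground vertex.
In Green Hackenbush, the Nim-value of a simple path of length k is k.
Branch 1: length 13, Nim-value = 13
Branch 2: length 4, Nim-value = 4
Total Nim-value = XOR of all branch values:
0 XOR 13 = 13
13 XOR 4 = 9
Nim-value of the tree = 9

9


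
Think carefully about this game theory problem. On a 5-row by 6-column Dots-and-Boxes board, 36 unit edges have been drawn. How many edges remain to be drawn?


Grid: 5 x 6 boxes, i.e. 6 rows and 7 columns of dots.
Horizontal edges: (rows + 1) * cols = 6 * 6 = 36
Vertical edges: rows * (cols + 1) = 5 * 7 = 35
Total edges: 36 + 35 = 71
Edges drawn: 36
Remaining: 71 - 36 = 35

35


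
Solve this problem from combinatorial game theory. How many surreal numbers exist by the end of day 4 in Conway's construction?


Day 0: {|} = 0 is born. Count = 1.
Day n: the number of surreal numbers born by day n is 2^(n+1) - 1.
By day 0: 2^1 - 1 = 1
By day 1: 2^2 - 1 = 3
By day 2: 2^3 - 1 = 7
By day 3: 2^4 - 1 = 15
By day 4: 2^5 - 1 = 31
By day 4: 31 surreal numbers.

31


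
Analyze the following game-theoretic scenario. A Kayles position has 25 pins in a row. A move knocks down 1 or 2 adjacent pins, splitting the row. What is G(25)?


Kayles: a move removes 1 or 2 adjacent pins from a contiguous row.
Removing pins from a row of k leaves two independent rows (a, b) with a + b = k - 1 (one pin) or a + b = k - 2 (two pins); an end removal gives a = 0.
By Sprague-Grundy, G(k) = mex{ G(a) XOR G(b) } over all these splits. G(0) = 0.
G(1): splits (0,0):0^0=0 -> mex({0}) = 1
G(2): splits (0,1):0^1=1 (0,0):0^0=0 -> mex({0, 1}) = 2
G(3): splits (0,2):0^2=2 (1,1):1^1=0 (0,1):0^1=1 -> mex({0, 1, 2}) = 3
G(4): splits (0,3):0^3=3 (1,2):1^2=3 (0,2):0^2=2 (1,1):1^1=0 -> mex({0, 2, 3}) = 1
G(5): splits (0,4):0^1=1 (1,3):1^3=2 (2,2):2^2=0 (0,3):0^3=3 (1,2):1^2=3 -> mex({0, 1, 2, 3}) = 4
G(6) = mex({0, 1, 2, 4}) = 3
G(7) = mex({0, 1, 3, 4, 5}) = 2
G(8) = mex({0, 2, 3, 5, 6}) = 1
G(9) = mex({0, 1, 2, 3, 6, 7}) = 4
G(10) = mex({0, 1, 3, 4, 5, 7}) = 2
G(11) = mex({0, 1, 2, 3, 4, 5}) = 6
G(12) = mex({0, 1, 2, 3, 5, 6, 7}) = 4
G(13) = mex({0, 2, 3, 4, 6, 7}) = 1
G(14) = mex({0, 1, 4, 5, 6, 7}) = 2
G(15) = mex({0, 1, 2, 3, 4, 5, 6}) = 7
G(16) = mex({0, 2, 3, 5, 6, 7}) = 1
G(17) = mex({0, 1, 2, 3, 5, 6, 7}) = 4
G(18) = mex({0, 1, 2, 4, 5, 6}) = 3
G(19) = mex({0, 1, 3, 4, 5, 7}) = 2
G(20) = mex({0, 2, 3, 4, 5, 6, 7}) = 1
G(21) = mex({0, 1, 2, 3, 5, 6, 7}) = 4
G(22) = mex({0, 1, 2, 3, 4, 5, 7}) = 6
G(23) = mex({0, 1, 2, 3, 4, 5, 6}) = 7
G(24) = mex({0, 1, 2, 3, 5, 6, 7}) = 4
G(25) = mex({0, 2, 3, 4, 6, 7}) = 1
Therefore G(25) = 1.

1


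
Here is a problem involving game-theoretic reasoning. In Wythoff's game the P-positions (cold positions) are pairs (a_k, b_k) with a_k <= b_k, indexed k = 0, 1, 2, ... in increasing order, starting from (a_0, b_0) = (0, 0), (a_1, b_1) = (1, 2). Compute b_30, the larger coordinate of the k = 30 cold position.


By Wythoff's theorem, a_k = floor(k * phi) and b_k = floor(k * phi^2) = a_k + k, where phi = (1 + sqrt(5))/2 is the golden ratio.
phi = (1 + sqrt(5))/2 = 1.618034
phi^2 = phi + 1 = 2.618034
k = 30
k * phi^2 = 30 * 2.618034 = 78.541020
b_30 = floor(k * phi^2) = 78 (check: a_30 + k = 48 + 30 = 78)

78


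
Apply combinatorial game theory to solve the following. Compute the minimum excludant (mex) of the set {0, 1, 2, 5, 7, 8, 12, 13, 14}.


Set = {0, 1, 2, 5, 7, 8, 12, 13, 14}
0 is in the set.
1 is in the set.
2 is in the set.
3 is NOT in the set. This is the mex.
mex = 3

3


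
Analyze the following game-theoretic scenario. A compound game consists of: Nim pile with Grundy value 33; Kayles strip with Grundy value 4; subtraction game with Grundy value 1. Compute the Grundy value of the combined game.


By the Sprague-Grundy theorem, the Grundy value of a sum of games is the XOR of individual Grundy values.
Nim pile: Grundy value = 33. Running XOR: 0 XOR 33 = 33
Kayles strip: Grundy value = 4. Running XOR: 33 XOR 4 = 37
subtraction game: Grundy value = 1. Running XOR: 37 XOR 1 = 36
The combined Grundy value is 36.

36


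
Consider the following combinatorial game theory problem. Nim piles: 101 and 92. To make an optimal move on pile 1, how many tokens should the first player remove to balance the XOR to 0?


Piles: 101 and 92
Current XOR: 101 XOR 92 = 57 (non-zero, so this is an N-position).
To make the XOR zero, we need to find a move that balances the piles.
For pile 1 (size 101): target = 101 XOR 57 = 92
We reduce pile 1 from 101 to 92.
Tokens removed: 101 - 92 = 9
Verification: 92 XOR 92 = 0

9


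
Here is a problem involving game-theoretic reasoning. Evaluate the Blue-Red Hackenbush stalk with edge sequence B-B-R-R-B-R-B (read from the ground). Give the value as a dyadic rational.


Edges (from ground): B-B-R-R-B-R-B
By Berlekamp's sign-expansion rule, a Blue-Red Hackenbush stalk has the value of the surreal number whose sign sequence is the edge sequence with B -> + and R -> -.
Sign sequence: ++--+-+
Trace the sign expansion in the surreal number tree, starting from 0:
Edge 1: B (sign +) -> bounds (0, +inf), value = 1
Edge 2: B (sign +) -> bounds (1, +inf), value = 2
Edge 3: R (sign -) -> bounds (1, 2), value = 3/2
Edge 4: R (sign -) -> bounds (1, 3/2), value = 5/4
Edge 5: B (sign +) -> bounds (5/4, 3/2), value = 11/8
Edge 6: R (sign -) -> bounds (5/4, 11/8), value = 21/16
Edge 7: B (sign +) -> bounds (21/16, 11/8), value = 43/32
Game value = 43/32

43/32


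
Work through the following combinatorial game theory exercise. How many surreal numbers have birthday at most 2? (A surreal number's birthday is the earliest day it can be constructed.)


Day 0: {|} = 0 is born. Count = 1.
Day n: the number of surreal numbers born by day n is 2^(n+1) - 1.
By day 0: 2^1 - 1 = 1
By day 1: 2^2 - 1 = 3
By day 2: 2^3 - 1 = 7
By day 2: 7 surreal numbers.

7


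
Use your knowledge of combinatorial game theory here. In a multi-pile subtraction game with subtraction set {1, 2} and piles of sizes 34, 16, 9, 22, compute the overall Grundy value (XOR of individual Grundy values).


Subtraction set: {1, 2}
For this subtraction set, G(n) = n mod 3 (period = max + 1 = 3).
Pile 1 (size 34): G(34) = 34 mod 3 = 1
Pile 2 (size 16): G(16) = 16 mod 3 = 1
Pile 3 (size 9): G(9) = 9 mod 3 = 0
Pile 4 (size 22): G(22) = 22 mod 3 = 1
Total Grundy value = XOR of all: 1 XOR 1 XOR 0 XOR 1 = 1

1


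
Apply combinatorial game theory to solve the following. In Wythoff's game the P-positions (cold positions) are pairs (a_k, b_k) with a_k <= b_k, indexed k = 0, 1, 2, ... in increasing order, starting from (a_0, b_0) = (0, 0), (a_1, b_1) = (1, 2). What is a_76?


By Wythoff's theorem, a_k = floor(k * phi) and b_k = floor(k * phi^2) = a_k + k, where phi = (1 + sqrt(5))/2 is the golden ratio.
phi = (1 + sqrt(5))/2 = 1.618034
k = 76
k * phi = 76 * 1.618034 = 122.970583
a_76 = floor(k * phi) = 122

122


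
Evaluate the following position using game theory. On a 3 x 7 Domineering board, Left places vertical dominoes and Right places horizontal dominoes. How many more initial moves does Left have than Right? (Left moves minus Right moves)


Board is 3 x 7 (rows x cols).
Left (vertical) placements: (rows-1) * cols = 2 * 7 = 14
Right (horizontal) placements: rows * (cols-1) = 3 * 6 = 18
Advantage = Left - Right = 14 - 18 = -4

-4


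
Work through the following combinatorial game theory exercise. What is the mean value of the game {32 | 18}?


Game = {32 | 18}, a switch {a | b} with numbers a > b.
Its thermograph has left wall a - t and right wall b + t, which meet at t = (a - b)/2, where both equal (a + b)/2. So the mast (mean value) is at (a + b)/2.
Mean = (32 + (18))/2 = 50/2 = 25

25


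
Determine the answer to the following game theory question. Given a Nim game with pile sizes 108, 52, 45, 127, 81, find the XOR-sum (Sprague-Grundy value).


We need the XOR (exclusive or) of all pile sizes.
After XOR-ing pile 1 (size 108): 0 XOR 108 = 108
After XOR-ing pile 2 (size 52): 108 XOR 52 = 88
After XOR-ing pile 3 (size 45): 88 XOR 45 = 117
After XOR-ing pile 4 (size 127): 117 XOR 127 = 10
After XOR-ing pile 5 (size 81): 10 XOR 81 = 91
The Nim-value of this position is 91.

91


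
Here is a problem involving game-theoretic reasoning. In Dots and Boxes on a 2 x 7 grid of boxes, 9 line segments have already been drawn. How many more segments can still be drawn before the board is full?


Grid: 2 x 7 boxes, i.e. 3 rows and 8 columns of dots.
Horizontal edges: (rows + 1) * cols = 3 * 7 = 21
Vertical edges: rows * (cols + 1) = 2 * 8 = 16
Total edges: 21 + 16 = 37
Edges drawn: 9
Remaining: 37 - 9 = 28

28


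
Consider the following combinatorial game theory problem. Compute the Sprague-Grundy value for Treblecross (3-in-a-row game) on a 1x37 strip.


Treblecross: place X on empty cells; 3-in-a-row wins.
Playing within two cells of an existing X lets the opponent win at once, so sensible play treats the cells i-2..i+2 around each X as dead. The player left with no safe cell loses, so this is a normal-play take-away game on strips of safe cells.
Placing X at cell i (0-indexed) of a strip of k safe cells leaves independent strips of sizes max(0, i-2) and max(0, k-i-3). Hence G(k) = mex{ G(max(0,i-2)) XOR G(max(0,k-i-3)) : 0 <= i < k }, with G(0) = 0.
G(1): splits (0,0):0^0=0 -> mex({0}) = 1
G(2): splits (0,0):0^0=0 -> mex({0}) = 1
G(3): splits (0,0):0^0=0 -> mex({0}) = 1
G(4): splits (0,1):0^1=1 (0,0):0^0=0 -> mex({0, 1}) = 2
G(5): splits (0,2):0^1=1 (0,1):0^1=1 (0,0):0^0=0 -> mex({0, 1}) = 2
G(6) = mex({1}) = 0
G(7) = mex({0, 1, 2}) = 3
G(8) = mex({0, 1, 2}) = 3
G(9) = mex({0, 2}) = 1
G(10) = mex({0, 2, 3}) = 1
G(11) = mex({0, 3}) = 1
G(12) = mex({1, 3}) = 0
G(13) = mex({0, 1, 2, 3}) = 4
G(14) = mex({0, 1, 2}) = 3
G(15) = mex({0, 1, 2}) = 3
G(16) = mex({0, 1, 2, 4}) = 3
G(17) = mex({0, 1, 3, 4}) = 2
G(18) = mex({0, 1, 3, 4}) = 2
G(19) = mex({0, 1, 3, 5}) = 2
G(20) = mex({0, 1, 2, 3, 5}) = 4
G(21) = mex({0, 1, 2, 3, 5}) = 4
G(22) = mex({1, 2, 6}) = 0
G(23) = mex({0, 1, 2, 3, 4, 6}) = 5
G(24) = mex({0, 1, 2, 3, 4}) = 5
G(25) = mex({0, 1, 3, 4, 7}) = 2
G(26) = mex({0, 1, 3, 4, 5, 7}) = 2
G(27) = mex({0, 1, 3, 5}) = 2
G(28) = mex({0, 1, 2, 5}) = 3
G(29) = mex({0, 1, 2, 4, 5, 6}) = 3
G(30) = mex({1, 2, 4, 6}) = 0
G(31) = mex({0, 1, 2, 3, 4, 6}) = 5
G(32) = mex({1, 2, 3, 4, 7}) = 0
G(33) = mex({0, 3, 7}) = 1
G(34) = mex({0, 2, 3, 5, 7}) = 1
G(35) = mex({0, 2, 3, 5, 6}) = 1
G(36) = mex({0, 1, 2, 5, 6}) = 3
G(37) = mex({0, 1, 2, 4, 5, 6}) = 3
Therefore G(37) = 3.

3
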